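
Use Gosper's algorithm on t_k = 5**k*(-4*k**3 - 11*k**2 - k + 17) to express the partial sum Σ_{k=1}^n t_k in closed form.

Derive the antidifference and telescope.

The ratio is 5*(4*k**3 + 23*k**2 + 35*k - 1)/(4*k**3 + 11*k**2 + k - 17).
Take A(k)=5, B(k)=1, C(k)=k**3 + 11*k**2/4 + k/4 - 17/4.
Solve (5)·f(k+1) − (1)·f(k) = k**3 + 11*k**2/4 + k/4 - 17/4.
From deg A=0, deg B=0, deg C=3: d=3.
Coefficient equations give f(k) = (k**3 - k**2 - k - 3)/4.
Certificate R = B(k−1)f/C = (k**3 - k**2 - k - 3)/(4*k**3 + 11*k**2 + k - 17) gives s_k = 5**k*(-k**3 + k**2 + k + 3).
Check: Δs_k = 5**k*(-4*k**3 - 11*k**2 - k + 17). ✓
Σ_(k=1)^n t_k = s_(n+1) − s_(1) = (5**(n + 1)*(-n**3 - 2*n**2 + 4)) − (20), i.e. -5*5**n*n**3 - 10*5**n*n**2 + 20*5**n - 20.

S(n) = -5*5**n*n**3 - 10*5**n*n**2 + 20*5**n - 20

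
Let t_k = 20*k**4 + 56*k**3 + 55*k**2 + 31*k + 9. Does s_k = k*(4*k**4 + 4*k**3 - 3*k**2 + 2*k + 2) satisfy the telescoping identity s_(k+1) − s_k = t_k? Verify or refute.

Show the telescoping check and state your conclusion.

valid; difference matches t_k

s_(k+1) = 4*k**5 + 24*k**4 + 53*k**3 + 57*k**2 + 33*k + 9
s_(k+1) − s_k = 20*k**4 + 56*k**3 + 55*k**2 + 31*k + 9
(s_(k+1) − s_k) − t_k = 0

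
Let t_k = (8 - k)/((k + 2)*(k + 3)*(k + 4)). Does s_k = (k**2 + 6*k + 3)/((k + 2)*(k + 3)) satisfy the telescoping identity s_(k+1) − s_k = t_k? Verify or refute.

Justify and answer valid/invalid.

s_(k+1) = (6*k + (k + 1)**2 + 9)/((k + 3)*(k + 4))
s_(k+1) − s_k = (8 - k)/(k**3 + 9*k**2 + 26*k + 24)
(s_(k+1) − s_k) − t_k = 0

valid; difference matches t_k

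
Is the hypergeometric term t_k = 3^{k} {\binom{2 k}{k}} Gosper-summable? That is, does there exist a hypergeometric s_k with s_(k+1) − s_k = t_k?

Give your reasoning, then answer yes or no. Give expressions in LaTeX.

Compute t_(k+1)/t_k: get 6*(2*k + 1)/(k + 1).
A = 12*k + 6, B = k + 1, C = 1.
Set up (12*k + 6)·f(k+1) − (k)·f(k) − (1) = 0.
From deg A=1, deg B=1, deg C=0: d=-1.
Negative degree bound (-1): no f exists, t_k not Gosper-summable.

No — negative degree bound, so no certificate f.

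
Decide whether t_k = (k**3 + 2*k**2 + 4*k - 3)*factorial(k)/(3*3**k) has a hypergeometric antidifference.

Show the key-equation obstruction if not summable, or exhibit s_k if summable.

Yes. s_k = (k**2 + 2*k + 3)*factorial(k)/3**k.

Step 1: r(k) = (k**4 + 6*k**3 + 16*k**2 + 15*k + 4)/(3*(k**3 + 2*k**2 + 4*k - 3)).
Factor: A=k/3 + 1/3; B=1; C=k**3 + 2*k**2 + 4*k - 3.
Solve (k/3 + 1/3)·f(k+1) − (1)·f(k) = k**3 + 2*k**2 + 4*k - 3.
From deg A=1, deg B=0, deg C=3: d=2.
Coefficient equations give f(k) = 3*(k**2 + 2*k + 3).
Get s_k = R·t_k = (k**2 + 2*k + 3)*factorial(k)/3**k with R(k) = B(k−1)f(k)/C(k) = 3*(k**2 + 2*k + 3)/(k**3 + 2*k**2 + 4*k - 3).
Check: Δs_k = (k**3 + 2*k**2 + 4*k - 3)*factorial(k)/(3*3**k). ✓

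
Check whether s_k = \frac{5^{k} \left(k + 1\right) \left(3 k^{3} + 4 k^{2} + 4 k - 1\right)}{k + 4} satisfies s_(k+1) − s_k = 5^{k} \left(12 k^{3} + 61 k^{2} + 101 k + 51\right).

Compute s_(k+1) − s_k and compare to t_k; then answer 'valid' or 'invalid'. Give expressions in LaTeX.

Invalid: residual \frac{5^{k} \left(- 36 k^{4} - 318 k^{3} - 1023 k^{2} - 1353 k - 615\right)}{k^{2} + 9 k + 20} ≠ 0.

s_(k+1) = 5**(k + 1)*(3*k**4 + 19*k**3 + 47*k**2 + 52*k + 20)/(k + 5)
s_(k+1) − s_k = 5**k*(12*k**5 + 133*k**4 + 572*k**3 + 1157*k**2 + 1126*k + 405)/(k**2 + 9*k + 20)
(s_(k+1) − s_k) − t_k = 5**k*(-36*k**4 - 318*k**3 - 1023*k**2 - 1353*k - 615)/(k**2 + 9*k + 20)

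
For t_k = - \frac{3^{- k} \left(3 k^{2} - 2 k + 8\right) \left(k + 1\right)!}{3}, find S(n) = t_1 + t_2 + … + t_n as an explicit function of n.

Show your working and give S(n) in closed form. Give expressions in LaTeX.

r(k) = (k + 2)*(-2*k + 3*(k + 1)**2 + 6)/(3*(3*k**2 - 2*k + 8)) after simplifying.
A = k/3 + 2/3, B = 1, C = k**2 - 2*k/3 + 8/3.
Set up (k/3 + 2/3)·f(k+1) − (1)·f(k) − (k**2 - 2*k/3 + 8/3) = 0.
Degrees (1,0,2) ⇒ d ≤ 1.
A polynomial solution: f(k) = 3*k - 2.
R(k) = B(k−1)·f(k)/C(k) = 3*(3*k - 2)/(3*k**2 - 2*k + 8); s_k = R·t_k = -(3*k - 2)*factorial(k + 1)/3**k.
Check: Δs_k = -(3*k**2 - 2*k + 8)*factorial(k + 1)/(3*3**k). ✓
Σ_(k=1)^n t_k = s_(n+1) − s_(1) = (-3**(-n - 1)*(3*n + 1)*factorial(n + 2)) − (-2/3), i.e. 3**(-n - 1)*(2*3**n - 3*n**3*factorial(n) - 10*n**2*factorial(n) - 9*n*factorial(n) - 2*factorial(n)).

S(n) = 3^{- n - 1} \left(2 \cdot 3^{n} - 3 n^{3} n! - 10 n^{2} n! - 9 n n! - 2 n!\right)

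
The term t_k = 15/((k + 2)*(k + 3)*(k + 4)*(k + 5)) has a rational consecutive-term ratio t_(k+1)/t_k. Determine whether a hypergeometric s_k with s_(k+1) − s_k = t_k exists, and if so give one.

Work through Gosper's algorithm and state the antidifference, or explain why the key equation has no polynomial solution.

Step 1: r(k) = (k + 2)/(k + 6).
A = k + 2, B = k + 6, C = 1.
Key eq: (k + 2)·f(k+1) = (k + 5)·f(k) + (1).
d = 3 from the (1,1,0) case.
Solving with deg f ≤ 3: f(k) = k*(k**2 + 9*k + 26)/72.
Then R = B(k−1)f/C = k*(k + 5)*(k**2 + 9*k + 26)/72, so s_k = R(k)·t_k = 5*k*(k**2 + 9*k + 26)/(24*(k + 2)*(k + 3)*(k + 4)).
s_(k+1) − s_k = 15/(k**4 + 14*k**3 + 71*k**2 + 154*k + 120) = t_k.

s_k = 5*k*(k**2 + 9*k + 26)/(24*(k + 2)*(k + 3)*(k + 4))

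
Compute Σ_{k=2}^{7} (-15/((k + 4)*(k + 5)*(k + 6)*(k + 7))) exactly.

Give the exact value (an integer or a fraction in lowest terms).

Σ = -55/4368

Ratio r(k) = (k + 4)/(k + 8).
Factor: A=k + 4; B=k + 8; C=1.
Set up (k + 4)·f(k+1) − (k + 7)·f(k) − (1) = 0.
From deg A=1, deg B=1, deg C=0: d=3.
Solve for f: f(k) = k*(k**2 + 15*k + 74)/360 (degree 3 ≤ 3).
Get s_k = R·t_k = k*(-k**2 - 15*k - 74)/(24*(k + 4)*(k + 5)*(k + 6)) with R(k) = B(k−1)f(k)/C(k) = k*(k + 7)*(k**2 + 15*k + 74)/360.
Check: Δs_k = -15/(k**4 + 22*k**3 + 179*k**2 + 638*k + 840). ✓
Evaluate s at k=8 and k=2: -43/1092 and -3/112; difference -55/4368.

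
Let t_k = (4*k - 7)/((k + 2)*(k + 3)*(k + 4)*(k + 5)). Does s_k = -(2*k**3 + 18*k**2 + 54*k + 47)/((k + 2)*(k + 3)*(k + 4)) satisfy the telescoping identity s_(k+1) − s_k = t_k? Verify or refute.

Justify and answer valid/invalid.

Valid: the claim telescopes to t_k.

s_(k+1) = (-54*k - 2*(k + 1)**3 - 18*(k + 1)**2 - 101)/((k + 3)*(k + 4)*(k + 5))
s_(k+1) − s_k = (4*k - 7)/(k**4 + 14*k**3 + 71*k**2 + 154*k + 120)
(s_(k+1) − s_k) − t_k = 0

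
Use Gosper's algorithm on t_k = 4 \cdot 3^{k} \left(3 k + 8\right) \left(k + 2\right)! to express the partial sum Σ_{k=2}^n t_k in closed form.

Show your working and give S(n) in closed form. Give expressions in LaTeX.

S(n) = 12 \cdot 3^{n} \left(n + 3\right)! - 864

Ratio r(k) = 3*(k + 3)*(3*k + 11)/(3*k + 8).
A = 3*k + 9, B = 1, C = k + 8/3.
f must satisfy (3*k + 9)·f(k+1) − (1)·f(k) = k + 8/3.
Bound: deg f ≤ 0.
Solving with deg f ≤ 0: f(k) = 1/3.
R(k) = B(k−1)·f(k)/C(k) = 1/(3*k + 8); s_k = R·t_k = 4*3**k*factorial(k + 2).
Verify: 4*3**k*(3*k + 8)*factorial(k + 2) matches t_k.
Telescope: S(n) = s_(n+1) − s_(2) = 12*3**n*factorial(n + 3) − (864) = 12*3**n*factorial(n + 3) - 864.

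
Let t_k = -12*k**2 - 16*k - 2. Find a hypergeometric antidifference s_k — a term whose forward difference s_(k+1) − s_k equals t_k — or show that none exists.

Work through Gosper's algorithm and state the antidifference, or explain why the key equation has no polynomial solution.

s_k = 2*k*(-2*k**2 - k + 2)

The ratio is (6*k**2 + 20*k + 15)/(6*k**2 + 8*k + 1).
Gosper form: A/B · C(k+1)/C(k) with A=1, B=1, C=k**2 + 4*k/3 + 1/6.
Solve (1)·f(k+1) − (1)·f(k) = k**2 + 4*k/3 + 1/6.
deg f ≤ 3 (via 0,0,2).
Match coefficients ⇒ f(k) = k*(2*k**2 + k - 2)/6.
So s_k = (B(k−1)f/C)·t_k = (k*(2*k**2 + k - 2)/(6*k**2 + 8*k + 1))·t_k = 2*k*(-2*k**2 - k + 2).
Verify: -12*k**2 - 16*k - 2 matches t_k.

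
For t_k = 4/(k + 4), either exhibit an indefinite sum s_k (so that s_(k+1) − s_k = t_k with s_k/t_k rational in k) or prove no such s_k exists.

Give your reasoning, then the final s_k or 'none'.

Ratio r(k) = (k + 4)/(k + 5).
Factor: A=k + 4; B=k + 5; C=1.
Solve (k + 4)·f(k+1) − (k + 4)·f(k) = 1.
From deg A=1, deg B=1, deg C=0: d=0.
f = c0 ⇒ A·f(k+1) − B(k−1)·f(k) − C = -1. The system {-1 = 0} is inconsistent; no antidifference.

not Gosper-summable; s_k does not exist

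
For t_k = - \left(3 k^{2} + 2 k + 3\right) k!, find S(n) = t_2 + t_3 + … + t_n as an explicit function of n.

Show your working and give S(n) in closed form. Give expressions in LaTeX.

S(n) = - 3 n^{2} n! - 5 n n! - 2 n! + 10

The ratio is (k + 1)*(2*k + 3*(k + 1)**2 + 5)/(3*k**2 + 2*k + 3).
Gosper form: A/B · C(k+1)/C(k) with A=k + 1, B=1, C=k**2 + 2*k/3 + 1.
Need (k + 1)·f(k+1) − (1)·f(k) = k**2 + 2*k/3 + 1.
Degrees (1,0,2) ⇒ d ≤ 1.
Match coefficients ⇒ f(k) = (3*k - 1)/3.
Certificate R = B(k−1)f/C = (3*k - 1)/(3*k**2 + 2*k + 3) gives s_k = -(3*k - 1)*factorial(k).
s_(k+1) − s_k = -(3*k**2 + 2*k + 3)*factorial(k) = t_k.
s_(n+1) = -(3*n + 2)*factorial(n + 1) and s_(2) = -10, so S(n) = -3*n**2*factorial(n) - 5*n*factorial(n) - 2*factorial(n) + 10.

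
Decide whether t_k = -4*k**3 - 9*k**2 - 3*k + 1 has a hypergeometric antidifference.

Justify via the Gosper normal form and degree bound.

Yes. s_k = k*(-k**3 - k**2 + 2*k + 1).

Ratio r(k) = (4*k**3 + 21*k**2 + 33*k + 15)/(4*k**3 + 9*k**2 + 3*k - 1).
So A=1 and B=1, with C=k**3 + 9*k**2/4 + 3*k/4 - 1/4.
Key eq: (1)·f(k+1) = (1)·f(k) + (k**3 + 9*k**2/4 + 3*k/4 - 1/4).
Degrees (0,0,3) ⇒ d ≤ 4.
A polynomial solution: f(k) = k*(k**3 + k**2 - 2*k - 1)/4.
So s_k = (B(k−1)f/C)·t_k = (k*(k**3 + k**2 - 2*k - 1)/(4*k**3 + 9*k**2 + 3*k - 1))·t_k = k*(-k**3 - k**2 + 2*k + 1).
Δs = -4*k**3 - 9*k**2 - 3*k + 1, as required.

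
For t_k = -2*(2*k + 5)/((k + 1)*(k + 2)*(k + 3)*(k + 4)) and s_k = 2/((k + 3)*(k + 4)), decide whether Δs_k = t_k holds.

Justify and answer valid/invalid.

Invalid: residual 6*(3*k + 7)/(k**5 + 15*k**4 + 85*k**3 + 225*k**2 + 274*k + 120) ≠ 0.

s_(k+1) = 2/((k + 4)*(k + 5))
s_(k+1) − s_k = -4/(k**3 + 12*k**2 + 47*k + 60)
(s_(k+1) − s_k) − t_k = 6*(3*k + 7)/(k**5 + 15*k**4 + 85*k**3 + 225*k**2 + 274*k + 120)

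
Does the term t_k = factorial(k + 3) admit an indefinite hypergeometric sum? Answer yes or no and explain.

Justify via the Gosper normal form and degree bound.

Step 1: r(k) = k + 4.
Factor: A=k + 4; B=1; C=1.
Key eq: (k + 4)·f(k+1) = (1)·f(k) + (1).
Bound: deg f ≤ -1.
deg f ≤ -1 is impossible — no certificate.

No — t_k has no hypergeometric antidifference.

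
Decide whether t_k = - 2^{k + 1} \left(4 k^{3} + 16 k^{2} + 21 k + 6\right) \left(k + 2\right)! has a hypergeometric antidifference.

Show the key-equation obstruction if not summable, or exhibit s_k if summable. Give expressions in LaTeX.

Step 1: r(k) = 2*(4*k**4 + 40*k**3 + 149*k**2 + 242*k + 141)/(4*k**3 + 16*k**2 + 21*k + 6).
Factor: A=2*k + 6; B=1; C=k**3 + 4*k**2 + 21*k/4 + 3/2.
Need (2*k + 6)·f(k+1) − (1)·f(k) = k**3 + 4*k**2 + 21*k/4 + 3/2.
From deg A=1, deg B=0, deg C=3: d=2.
Coefficient equations give f(k) = k*(2*k - 1)/4.
R(k) = B(k−1)·f(k)/C(k) = k*(2*k - 1)/(4*k**3 + 16*k**2 + 21*k + 6); s_k = R·t_k = -2**(k + 1)*k*(2*k - 1)*factorial(k + 2).
Verify: -2**(k + 1)*(4*k**3 + 16*k**2 + 21*k + 6)*factorial(k + 2) matches t_k.

Yes. s_k = - 2^{k + 1} k \left(2 k - 1\right) \left(k + 2\right)!.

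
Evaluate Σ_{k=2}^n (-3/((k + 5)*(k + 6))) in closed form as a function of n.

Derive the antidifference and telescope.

S(n) = 3*(1 - n)/(7*(n + 6))

The ratio is (k + 5)/(k + 7).
Gosper form: A/B · C(k+1)/C(k) with A=k + 5, B=k + 7, C=1.
f must satisfy (k + 5)·f(k+1) − (k + 6)·f(k) = 1.
Degrees (1,1,0) ⇒ d ≤ 1.
Coefficient equations give f(k) = k/5.
Get s_k = R·t_k = -3*k/(5*k + 25) with R(k) = B(k−1)f(k)/C(k) = k*(k + 6)/5.
s_(k+1) − s_k = -3/(k**2 + 11*k + 30) = t_k.
Evaluate: s_(n+1) = 3*(-n - 1)/(5*(n + 6)); subtract s_(2) = -6/35 ⇒ S(n) = 3*(1 - n)/(7*(n + 6)).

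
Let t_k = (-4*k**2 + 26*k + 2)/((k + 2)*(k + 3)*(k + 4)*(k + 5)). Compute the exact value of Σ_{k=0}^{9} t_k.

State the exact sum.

Σ = 185/1092

Step 1: r(k) = (k + 2)*(13*k - 2*(k + 1)**2 + 14)/((k + 6)*(-2*k**2 + 13*k + 1)).
A = k + 2, B = k + 6, C = k**2 - 13*k/2 - 1/2.
Set up (k + 2)·f(k+1) − (k + 5)·f(k) − (k**2 - 13*k/2 - 1/2) = 0.
From deg A=1, deg B=1, deg C=2: d=3.
Match coefficients ⇒ f(k) = -k*(4*k - 3)/4.
Certificate R = B(k−1)f/C = -k*(k + 5)*(4*k - 3)/(2*(2*k**2 - 13*k - 1)) gives s_k = k*(4*k - 3)/((k + 2)*(k + 3)*(k + 4)).
Verify: 2*(-2*k**2 + 13*k + 1)/(k**4 + 14*k**3 + 71*k**2 + 154*k + 120) matches t_k.
Telescoping: Σ = s_(10) − s_(0) = 185/1092 − (0) = 185/1092.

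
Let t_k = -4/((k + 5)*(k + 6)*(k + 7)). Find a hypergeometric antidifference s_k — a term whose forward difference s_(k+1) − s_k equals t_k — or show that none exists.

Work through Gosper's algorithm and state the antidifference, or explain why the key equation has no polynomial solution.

s_k = k*(-k - 11)/(15*(k + 5)*(k + 6))

Compute t_(k+1)/t_k: get (k + 5)/(k + 8).
Normal form (A,B,C) = (k + 5, k + 8, 1).
Solve (k + 5)·f(k+1) − (k + 7)·f(k) = 1.
deg f ≤ 2 (via 1,1,0).
A polynomial solution: f(k) = k*(k + 11)/60.
Get s_k = R·t_k = k*(-k - 11)/(15*(k + 5)*(k + 6)) with R(k) = B(k−1)f(k)/C(k) = k*(k + 7)*(k + 11)/60.
Check: Δs_k = -4/(k**3 + 18*k**2 + 107*k + 210). ✓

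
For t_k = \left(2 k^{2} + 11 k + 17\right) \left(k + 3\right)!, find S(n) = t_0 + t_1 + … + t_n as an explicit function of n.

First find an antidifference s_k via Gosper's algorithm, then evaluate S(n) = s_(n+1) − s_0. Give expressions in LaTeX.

Ratio r(k) = (k + 4)*(11*k + 2*(k + 1)**2 + 28)/(2*k**2 + 11*k + 17).
Take A(k)=k + 4, B(k)=1, C(k)=k**2 + 11*k/2 + 17/2.
Solve (k + 4)·f(k+1) − (1)·f(k) = k**2 + 11*k/2 + 17/2.
From deg A=1, deg B=0, deg C=2: d=1.
Solve for f: f(k) = (2*k + 3)/2 (degree 1 ≤ 1).
So s_k = (B(k−1)f/C)·t_k = ((2*k + 3)/(2*k**2 + 11*k + 17))·t_k = (2*k + 3)*factorial(k + 3).
Δs = (2*k**2 + 11*k + 17)*factorial(k + 3), as required.
Σ_(k=0)^n t_k = s_(n+1) − s_(0) = ((2*n + 5)*factorial(n + 4)) − (18), i.e. 2*n*factorial(n + 4) + 5*factorial(n + 4) - 18.

S(n) = 2 n \left(n + 4\right)! + 5 \left(n + 4\right)! - 18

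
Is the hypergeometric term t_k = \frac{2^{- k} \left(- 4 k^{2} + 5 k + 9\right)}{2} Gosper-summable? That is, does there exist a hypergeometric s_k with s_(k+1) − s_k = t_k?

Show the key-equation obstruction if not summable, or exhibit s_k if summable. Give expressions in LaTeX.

Yes. s_k = 2^{- k} \left(4 k^{2} + 3 k - 2\right).

r(k) = (4*k**2 + 3*k - 10)/(2*(4*k**2 - 5*k - 9)) after simplifying.
A = 1/2, B = 1, C = k**2 - 5*k/4 - 9/4.
Need (1/2)·f(k+1) − (1)·f(k) = k**2 - 5*k/4 - 9/4.
From deg A=0, deg B=0, deg C=2: d=2.
Solving with deg f ≤ 2: f(k) = -(4*k**2 + 3*k - 2)/2.
R(k) = B(k−1)·f(k)/C(k) = -2*(4*k**2 + 3*k - 2)/((k + 1)*(4*k - 9)); s_k = R·t_k = (4*k**2 + 3*k - 2)/2**k.
Check: Δs_k = (-4*k**2 + 5*k + 9)/(2*2**k). ✓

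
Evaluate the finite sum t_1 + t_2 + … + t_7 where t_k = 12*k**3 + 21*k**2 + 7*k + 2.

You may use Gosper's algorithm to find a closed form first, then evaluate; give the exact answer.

Σ = 12558

Step 1: r(k) = (12*k**3 + 57*k**2 + 85*k + 42)/(12*k**3 + 21*k**2 + 7*k + 2).
Normal form (A,B,C) = (1, 1, k**3 + 7*k**2/4 + 7*k/12 + 1/6).
f must satisfy (1)·f(k+1) − (1)·f(k) = k**3 + 7*k**2/4 + 7*k/12 + 1/6.
Degrees (0,0,3) ⇒ d ≤ 4.
Match coefficients ⇒ f(k) = k*(3*k**3 + k**2 - 4*k + 2)/12.
So s_k = (B(k−1)f/C)·t_k = (k*(3*k**3 + k**2 - 4*k + 2)/(12*k**3 + 21*k**2 + 7*k + 2))·t_k = k*(3*k**3 + k**2 - 4*k + 2).
Δs = 12*k**3 + 21*k**2 + 7*k + 2, as required.
Evaluate s at k=8 and k=1: 12560 and 2; difference 12558.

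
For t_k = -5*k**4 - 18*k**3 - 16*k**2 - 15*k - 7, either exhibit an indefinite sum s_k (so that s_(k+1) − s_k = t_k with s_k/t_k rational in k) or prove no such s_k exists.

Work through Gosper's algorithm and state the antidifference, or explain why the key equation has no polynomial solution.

s_k = k*(-k**4 - 2*k**3 + 2*k**2 - 4*k - 2)

Step 1: r(k) = (5*k**4 + 38*k**3 + 100*k**2 + 121*k + 61)/(5*k**4 + 18*k**3 + 16*k**2 + 15*k + 7).
Normal form (A,B,C) = (1, 1, k**4 + 18*k**3/5 + 16*k**2/5 + 3*k + 7/5).
f must satisfy (1)·f(k+1) − (1)·f(k) = k**4 + 18*k**3/5 + 16*k**2/5 + 3*k + 7/5.
Bound: deg f ≤ 5.
Coefficient equations give f(k) = k*(k**4 + 2*k**3 - 2*k**2 + 4*k + 2)/5.
R(k) = B(k−1)·f(k)/C(k) = k*(k**4 + 2*k**3 - 2*k**2 + 4*k + 2)/(5*k**4 + 18*k**3 + 16*k**2 + 15*k + 7); s_k = R·t_k = k*(-k**4 - 2*k**3 + 2*k**2 - 4*k - 2).
Δs = -5*k**4 - 18*k**3 - 16*k**2 - 15*k - 7, as required.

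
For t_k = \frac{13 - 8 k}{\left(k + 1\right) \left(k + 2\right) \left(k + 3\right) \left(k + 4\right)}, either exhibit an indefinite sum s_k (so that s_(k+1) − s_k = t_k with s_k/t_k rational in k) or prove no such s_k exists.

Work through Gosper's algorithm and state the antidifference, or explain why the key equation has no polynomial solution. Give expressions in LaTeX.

s_k = \frac{k \left(k^{2} + 6 k + 19\right)}{2 \left(k + 1\right) \left(k + 2\right) \left(k + 3\right)}

r(k) = (k + 1)*(8*k - 5)/((k + 5)*(8*k - 13)) after simplifying.
Factor: A=k + 1; B=k + 5; C=k - 13/8.
f must satisfy (k + 1)·f(k+1) − (k + 4)·f(k) = k - 13/8.
From deg A=1, deg B=1, deg C=1: d=3.
A polynomial solution: f(k) = -k*(k**2 + 6*k + 19)/16.
R(k) = B(k−1)·f(k)/C(k) = -k*(k + 4)*(k**2 + 6*k + 19)/(2*(8*k - 13)); s_k = R·t_k = k*(k**2 + 6*k + 19)/(2*(k + 1)*(k + 2)*(k + 3)).
Δs = (13 - 8*k)/(k**4 + 10*k**3 + 35*k**2 + 50*k + 24), as required.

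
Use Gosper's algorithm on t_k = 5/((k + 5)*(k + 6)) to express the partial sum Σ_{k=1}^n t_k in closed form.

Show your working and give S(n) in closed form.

S(n) = 5*n/(6*(n + 6))

The ratio is (k + 5)/(k + 7).
Gosper form: A/B · C(k+1)/C(k) with A=k + 5, B=k + 7, C=1.
Solve (k + 5)·f(k+1) − (k + 6)·f(k) = 1.
From deg A=1, deg B=1, deg C=0: d=1.
Match coefficients ⇒ f(k) = k/5.
R(k) = B(k−1)·f(k)/C(k) = k*(k + 6)/5; s_k = R·t_k = k/(k + 5).
Δs = 5/(k**2 + 11*k + 30), as required.
Evaluate: s_(n+1) = (n + 1)/(n + 6); subtract s_(1) = 1/6 ⇒ S(n) = 5*n/(6*(n + 6)).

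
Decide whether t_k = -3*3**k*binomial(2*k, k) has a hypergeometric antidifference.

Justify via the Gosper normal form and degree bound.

r(k) = 6*(2*k + 1)/(k + 1) after simplifying.
Gosper form: A/B · C(k+1)/C(k) with A=12*k + 6, B=k + 1, C=1.
f must satisfy (12*k + 6)·f(k+1) − (k)·f(k) = 1.
deg f ≤ -1 (via 1,1,0).
Negative degree bound (-1): no f exists, t_k not Gosper-summable.

No — negative degree bound, so no certificate f.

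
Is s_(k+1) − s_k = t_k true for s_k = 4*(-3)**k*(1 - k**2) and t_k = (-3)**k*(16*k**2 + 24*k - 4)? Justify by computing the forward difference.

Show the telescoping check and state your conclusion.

valid (s_(k+1) − s_k reduces to t_k)

s_(k+1) = 12*(-3)**k*k*(k + 2)
s_(k+1) − s_k = (-3)**k*(16*k**2 + 24*k - 4)
(s_(k+1) − s_k) − t_k = 0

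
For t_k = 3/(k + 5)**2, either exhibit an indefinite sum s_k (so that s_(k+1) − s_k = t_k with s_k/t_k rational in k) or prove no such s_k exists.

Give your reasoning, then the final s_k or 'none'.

r(k) = (k + 5)**2/(k + 6)**2 after simplifying.
Factor: A=k**2 + 10*k + 25; B=k**2 + 12*k + 36; C=1.
Set up (k**2 + 10*k + 25)·f(k+1) − (k**2 + 10*k + 25)·f(k) − (1) = 0.
Degrees (2,2,0) ⇒ d ≤ 0.
Write f(k) = c0. Then LHS − RHS = -1, requiring -1 = 0: contradictory. No certificate.

none — t_k is not Gosper-summable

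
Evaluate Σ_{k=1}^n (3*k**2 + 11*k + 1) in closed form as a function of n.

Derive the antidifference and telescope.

S(n) = n*(n**2 + 7*n + 7)

Step 1: r(k) = (3*k**2 + 17*k + 15)/(3*k**2 + 11*k + 1).
Take A(k)=1, B(k)=1, C(k)=k**2 + 11*k/3 + 1/3.
Need (1)·f(k+1) − (1)·f(k) = k**2 + 11*k/3 + 1/3.
From deg A=0, deg B=0, deg C=2: d=3.
A polynomial solution: f(k) = k*(k**2 + 4*k - 4)/3.
R(k) = B(k−1)·f(k)/C(k) = k*(k**2 + 4*k - 4)/(3*k**2 + 11*k + 1); s_k = R·t_k = k*(k**2 + 4*k - 4).
Verify: 3*k**2 + 11*k + 1 matches t_k.
Evaluate: s_(n+1) = n**3 + 7*n**2 + 7*n + 1; subtract s_(1) = 1 ⇒ S(n) = n*(n**2 + 7*n + 7).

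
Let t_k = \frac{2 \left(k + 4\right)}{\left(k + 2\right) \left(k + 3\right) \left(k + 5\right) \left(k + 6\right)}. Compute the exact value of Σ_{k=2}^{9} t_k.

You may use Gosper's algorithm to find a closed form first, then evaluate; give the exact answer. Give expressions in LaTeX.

Step 1: r(k) = (k + 2)*(k + 5)**2/((k + 4)**2*(k + 7)).
Take A(k)=k + 2, B(k)=k + 7, C(k)=k**2 + 8*k + 16.
Set up (k + 2)·f(k+1) − (k + 6)·f(k) − (k**2 + 8*k + 16) = 0.
From deg A=1, deg B=1, deg C=2: d=4.
Solve for f: f(k) = k*(k + 3)*(k + 4)*(k + 7)/20 (degree 4 ≤ 4).
Get s_k = R·t_k = k*(k + 7)/(10*(k**2 + 7*k + 10)) with R(k) = B(k−1)f(k)/C(k) = k*(k + 3)*(k + 6)*(k + 7)/(20*(k + 4)).
Verify: 2*(k + 4)/(k**4 + 16*k**3 + 91*k**2 + 216*k + 180) matches t_k.
Telescoping: Σ = s_(10) − s_(2) = 17/180 − (9/140) = 19/630.

Σ = 19/630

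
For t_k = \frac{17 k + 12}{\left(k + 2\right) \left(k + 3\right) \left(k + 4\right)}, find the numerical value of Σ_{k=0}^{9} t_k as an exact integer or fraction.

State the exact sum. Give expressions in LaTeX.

Σ = 135/52

r(k) = (k + 2)*(17*k + 29)/((k + 5)*(17*k + 12)) after simplifying.
Gosper form: A/B · C(k+1)/C(k) with A=k + 2, B=k + 5, C=k + 12/17.
f must satisfy (k + 2)·f(k+1) − (k + 4)·f(k) = k + 12/17.
deg f ≤ 2 (via 1,1,1).
Solve for f: f(k) = k*(23*k + 13)/102 (degree 2 ≤ 2).
Certificate R = B(k−1)f/C = k*(k + 4)*(23*k + 13)/(6*(17*k + 12)) gives s_k = k*(23*k + 13)/(6*(k + 2)*(k + 3)).
Check: Δs_k = (17*k + 12)/(k**3 + 9*k**2 + 26*k + 24). ✓
Telescoping: Σ = s_(10) − s_(0) = 135/52 − (0) = 135/52.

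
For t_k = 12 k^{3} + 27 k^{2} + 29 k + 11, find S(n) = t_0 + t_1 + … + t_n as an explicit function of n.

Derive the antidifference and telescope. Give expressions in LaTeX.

r(k) = (12*k**3 + 63*k**2 + 119*k + 79)/(12*k**3 + 27*k**2 + 29*k + 11) after simplifying.
Normal form (A,B,C) = (1, 1, k**3 + 9*k**2/4 + 29*k/12 + 11/12).
Key eq: (1)·f(k+1) = (1)·f(k) + (k**3 + 9*k**2/4 + 29*k/12 + 11/12).
deg f ≤ 4 (via 0,0,3).
A polynomial solution: f(k) = k*(3*k**3 + 3*k**2 + 4*k + 1)/12.
Get s_k = R·t_k = k*(3*k**3 + 3*k**2 + 4*k + 1) with R(k) = B(k−1)f(k)/C(k) = k*(3*k**3 + 3*k**2 + 4*k + 1)/(12*k**3 + 27*k**2 + 29*k + 11).
Δs = 12*k**3 + 27*k**2 + 29*k + 11, as required.
Evaluate: s_(n+1) = 3*n**4 + 15*n**3 + 31*n**2 + 30*n + 11; subtract s_(0) = 0 ⇒ S(n) = 3*n**4 + 15*n**3 + 31*n**2 + 30*n + 11.

S(n) = 3 n^{4} + 15 n^{3} + 31 n^{2} + 30 n + 11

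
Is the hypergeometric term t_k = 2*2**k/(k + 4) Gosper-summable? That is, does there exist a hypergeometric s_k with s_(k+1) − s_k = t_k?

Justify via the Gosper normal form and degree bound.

No; the degree bound rules out any f.

r(k) = 2*(k + 4)/(k + 5) after simplifying.
Normal form (A,B,C) = (2*k + 8, k + 5, 1).
Set up (2*k + 8)·f(k+1) − (k + 4)·f(k) − (1) = 0.
deg f ≤ -1 (via 1,1,0).
d = -1 < 0 ⇒ no nonzero polynomial f; not summable.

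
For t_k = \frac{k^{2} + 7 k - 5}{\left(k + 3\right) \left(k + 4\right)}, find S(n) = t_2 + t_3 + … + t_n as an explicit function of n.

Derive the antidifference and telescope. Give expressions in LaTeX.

S(n) = \frac{5 n^{2} - 2 n - 3}{5 \left(n + 4\right)}

Step 1: r(k) = (k + 3)*(7*k + (k + 1)**2 + 2)/((k + 5)*(k**2 + 7*k - 5)).
Gosper form: A/B · C(k+1)/C(k) with A=k + 3, B=k + 5, C=k**2 + 7*k - 5.
Solve (k + 3)·f(k+1) − (k + 4)·f(k) = k**2 + 7*k - 5.
Degrees (1,1,2) ⇒ d ≤ 2.
Match coefficients ⇒ f(k) = k*(3*k - 8)/3.
R(k) = B(k−1)·f(k)/C(k) = k*(k + 4)*(3*k - 8)/(3*(k**2 + 7*k - 5)); s_k = R·t_k = k*(3*k - 8)/(3*(k + 3)).
Δs = (k**2 + 7*k - 5)/(k**2 + 7*k + 12), as required.
Evaluate: s_(n+1) = (3*n**2 - 2*n - 5)/(3*(n + 4)); subtract s_(2) = -4/15 ⇒ S(n) = (5*n**2 - 2*n - 3)/(5*(n + 4)).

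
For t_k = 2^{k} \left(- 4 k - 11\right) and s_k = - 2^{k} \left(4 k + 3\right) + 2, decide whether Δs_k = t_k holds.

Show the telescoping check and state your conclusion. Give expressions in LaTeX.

valid; difference matches t_k

s_(k+1) = -2*2**k*(4*k + 7) + 2
s_(k+1) − s_k = 2**k*(-4*k - 11)
(s_(k+1) − s_k) − t_k = 0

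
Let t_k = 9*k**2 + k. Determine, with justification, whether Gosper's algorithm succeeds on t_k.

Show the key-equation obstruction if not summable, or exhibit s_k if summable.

Yes. s_k = k*(3*k**2 - 4*k + 1).

The ratio is (k + 9*(k + 1)**2 + 1)/(k*(9*k + 1)).
A = 1, B = 1, C = k**2 + k/9.
Need (1)·f(k+1) − (1)·f(k) = k**2 + k/9.
Bound: deg f ≤ 3.
Coefficient equations give f(k) = k*(k - 1)*(3*k - 1)/9.
So s_k = (B(k−1)f/C)·t_k = ((k - 1)*(3*k - 1)/(9*k + 1))·t_k = k*(3*k**2 - 4*k + 1).
s_(k+1) − s_k = k*(9*k + 1) = t_k.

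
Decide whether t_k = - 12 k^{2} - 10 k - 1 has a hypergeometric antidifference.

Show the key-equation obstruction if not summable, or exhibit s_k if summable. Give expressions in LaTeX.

Yes. s_k = k \left(- 4 k^{2} + k + 2\right).

t_(k+1)/t_k = (12*k**2 + 34*k + 23)/(12*k**2 + 10*k + 1).
So A=1 and B=1, with C=k**2 + 5*k/6 + 1/12.
f must satisfy (1)·f(k+1) − (1)·f(k) = k**2 + 5*k/6 + 1/12.
Degrees (0,0,2) ⇒ d ≤ 3.
Solve for f: f(k) = k*(4*k**2 - k - 2)/12 (degree 3 ≤ 3).
Then R = B(k−1)f/C = k*(4*k**2 - k - 2)/(12*k**2 + 10*k + 1), so s_k = R(k)·t_k = k*(-4*k**2 + k + 2).
Δs = -12*k**2 - 10*k - 1, as required.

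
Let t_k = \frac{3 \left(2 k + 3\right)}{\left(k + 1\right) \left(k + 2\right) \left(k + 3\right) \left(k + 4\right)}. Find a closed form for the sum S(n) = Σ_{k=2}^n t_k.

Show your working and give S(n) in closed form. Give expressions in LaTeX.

S(n) = \frac{n^{3} + 9 n^{2} + 8 n - 18}{6 \left(n^{3} + 9 n^{2} + 26 n + 24\right)}

r(k) = (k + 1)*(2*k + 5)/((k + 5)*(2*k + 3)) after simplifying.
Factor: A=k + 1; B=k + 5; C=k + 3/2.
f must satisfy (k + 1)·f(k+1) − (k + 4)·f(k) = k + 3/2.
From deg A=1, deg B=1, deg C=1: d=3.
A polynomial solution: f(k) = k*(2*k**2 + 12*k + 13)/18.
So s_k = (B(k−1)f/C)·t_k = (k*(k + 4)*(2*k**2 + 12*k + 13)/(9*(2*k + 3)))·t_k = k*(2*k**2 + 12*k + 13)/(3*(k + 1)*(k + 2)*(k + 3)).
s_(k+1) − s_k = 3*(2*k + 3)/(k**4 + 10*k**3 + 35*k**2 + 50*k + 24) = t_k.
Evaluate: s_(n+1) = (2*n**3 + 18*n**2 + 43*n + 27)/(3*(n**3 + 9*n**2 + 26*n + 24)); subtract s_(2) = 1/2 ⇒ S(n) = (n**3 + 9*n**2 + 8*n - 18)/(6*(n**3 + 9*n**2 + 26*n + 24)).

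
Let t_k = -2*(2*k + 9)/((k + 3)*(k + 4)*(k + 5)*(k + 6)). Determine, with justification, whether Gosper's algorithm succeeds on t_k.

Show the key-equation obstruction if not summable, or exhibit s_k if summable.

Yes. s_k = 2*k*(-k - 8)/(15*(k**2 + 8*k + 15)).

Step 1: r(k) = (k + 3)*(2*k + 11)/((k + 7)*(2*k + 9)).
So A=k + 3 and B=k + 7, with C=k + 9/2.
f must satisfy (k + 3)·f(k+1) − (k + 6)·f(k) = k + 9/2.
deg f ≤ 3 (via 1,1,1).
Coefficient equations give f(k) = k*(k + 4)*(k + 8)/30.
So s_k = (B(k−1)f/C)·t_k = (k*(k + 4)*(k + 6)*(k + 8)/(15*(2*k + 9)))·t_k = 2*k*(-k - 8)/(15*(k**2 + 8*k + 15)).
Verify: 2*(-2*k - 9)/(k**4 + 18*k**3 + 119*k**2 + 342*k + 360) matches t_k.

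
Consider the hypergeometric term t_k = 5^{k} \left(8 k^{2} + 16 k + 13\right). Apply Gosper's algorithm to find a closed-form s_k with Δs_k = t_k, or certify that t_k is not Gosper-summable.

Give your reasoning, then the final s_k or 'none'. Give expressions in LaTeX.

s_k = 5^{k} \left(2 k^{2} - k + 2\right)

The ratio is 5*(8*k**2 + 32*k + 37)/(8*k**2 + 16*k + 13).
Take A(k)=5, B(k)=1, C(k)=k**2 + 2*k + 13/8.
f must satisfy (5)·f(k+1) − (1)·f(k) = k**2 + 2*k + 13/8.
deg f ≤ 2 (via 0,0,2).
A polynomial solution: f(k) = (2*k**2 - k + 2)/8.
So s_k = (B(k−1)f/C)·t_k = ((2*k**2 - k + 2)/(8*k**2 + 16*k + 13))·t_k = 5**k*(2*k**2 - k + 2).
Δs = 5**k*(8*k**2 + 16*k + 13), as required.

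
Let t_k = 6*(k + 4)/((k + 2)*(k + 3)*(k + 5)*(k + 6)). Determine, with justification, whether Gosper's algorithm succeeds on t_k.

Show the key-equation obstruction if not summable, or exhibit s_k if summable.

Yes. s_k = 3*k*(k + 7)/(10*(k**2 + 7*k + 10)).

Step 1: r(k) = (k + 2)*(k + 5)**2/((k + 4)**2*(k + 7)).
Gosper form: A/B · C(k+1)/C(k) with A=k + 2, B=k + 7, C=k**2 + 8*k + 16.
Need (k + 2)·f(k+1) − (k + 6)·f(k) = k**2 + 8*k + 16.
Degrees (1,1,2) ⇒ d ≤ 4.
Coefficient equations give f(k) = k*(k + 3)*(k + 4)*(k + 7)/20.
Then R = B(k−1)f/C = k*(k + 3)*(k + 6)*(k + 7)/(20*(k + 4)), so s_k = R(k)·t_k = 3*k*(k + 7)/(10*(k**2 + 7*k + 10)).
Verify: 6*(k + 4)/(k**4 + 16*k**3 + 91*k**2 + 216*k + 180) matches t_k.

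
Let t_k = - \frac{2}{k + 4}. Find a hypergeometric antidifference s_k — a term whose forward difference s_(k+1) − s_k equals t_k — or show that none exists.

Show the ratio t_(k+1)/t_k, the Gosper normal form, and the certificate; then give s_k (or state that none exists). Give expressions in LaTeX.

none — t_k is not Gosper-summable

r(k) = (k + 4)/(k + 5) after simplifying.
Take A(k)=k + 4, B(k)=k + 5, C(k)=1.
f must satisfy (k + 4)·f(k+1) − (k + 4)·f(k) = 1.
deg f ≤ 0 (via 1,1,0).
f = c0 ⇒ A·f(k+1) − B(k−1)·f(k) − C = -1. The system {-1 = 0} is inconsistent; no antidifference.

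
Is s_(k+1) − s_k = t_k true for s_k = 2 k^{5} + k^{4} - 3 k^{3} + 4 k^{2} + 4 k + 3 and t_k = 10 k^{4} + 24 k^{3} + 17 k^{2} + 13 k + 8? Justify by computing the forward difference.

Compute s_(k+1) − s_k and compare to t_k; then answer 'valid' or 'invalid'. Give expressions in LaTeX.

s_(k+1) = 2*k**5 + 11*k**4 + 21*k**3 + 21*k**2 + 17*k + 11
s_(k+1) − s_k = 10*k**4 + 24*k**3 + 17*k**2 + 13*k + 8
(s_(k+1) − s_k) − t_k = 0

valid; difference matches t_k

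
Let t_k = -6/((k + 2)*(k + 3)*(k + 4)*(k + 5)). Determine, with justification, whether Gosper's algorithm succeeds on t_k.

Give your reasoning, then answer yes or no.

Ratio r(k) = (k + 2)/(k + 6).
Normal form (A,B,C) = (k + 2, k + 6, 1).
Need (k + 2)·f(k+1) − (k + 5)·f(k) = 1.
Degrees (1,1,0) ⇒ d ≤ 3.
Solving with deg f ≤ 3: f(k) = k*(k**2 + 9*k + 26)/72.
Certificate R = B(k−1)f/C = k*(k + 5)*(k**2 + 9*k + 26)/72 gives s_k = k*(-k**2 - 9*k - 26)/(12*(k + 2)*(k + 3)*(k + 4)).
Check: Δs_k = -6/(k**4 + 14*k**3 + 71*k**2 + 154*k + 120). ✓

Yes. s_k = k*(-k**2 - 9*k - 26)/(12*(k + 2)*(k + 3)*(k + 4)).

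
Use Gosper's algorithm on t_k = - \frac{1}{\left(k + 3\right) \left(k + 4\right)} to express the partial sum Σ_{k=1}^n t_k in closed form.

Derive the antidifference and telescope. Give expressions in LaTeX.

Compute t_(k+1)/t_k: get (k + 3)/(k + 5).
Normal form (A,B,C) = (k + 3, k + 5, 1).
Solve (k + 3)·f(k+1) − (k + 4)·f(k) = 1.
From deg A=1, deg B=1, deg C=0: d=1.
Solving with deg f ≤ 1: f(k) = k/3.
Then R = B(k−1)f/C = k*(k + 4)/3, so s_k = R(k)·t_k = -k/(3*k + 9).
Δs = -1/(k**2 + 7*k + 12), as required.
s_(n+1) = (-n - 1)/(3*(n + 4)) and s_(1) = -1/12, so S(n) = -n/(4*n + 16).

S(n) = - \frac{n}{4 n + 16}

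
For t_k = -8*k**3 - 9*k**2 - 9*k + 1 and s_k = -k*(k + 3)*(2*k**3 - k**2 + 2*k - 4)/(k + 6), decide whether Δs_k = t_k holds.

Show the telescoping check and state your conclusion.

s_(k+1) = -(k + 1)*(k + 4)*(2*k + 2*(k + 1)**3 - (k + 1)**2 - 2)/(k + 7)
s_(k+1) − s_k = (-8*k**5 - 95*k**4 - 288*k**3 - 311*k**2 - 194*k + 24)/(k**2 + 13*k + 42)
(s_(k+1) − s_k) − t_k = 3*(6*k**4 + 58*k**3 + 61*k**2 + 57*k - 6)/(k**2 + 13*k + 42)

Invalid: residual 3*(6*k**4 + 58*k**3 + 61*k**2 + 57*k - 6)/(k**2 + 13*k + 42) ≠ 0.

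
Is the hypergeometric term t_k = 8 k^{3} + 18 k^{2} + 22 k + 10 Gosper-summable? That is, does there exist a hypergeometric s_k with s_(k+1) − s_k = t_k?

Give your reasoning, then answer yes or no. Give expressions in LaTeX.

The ratio is (4*k**3 + 21*k**2 + 41*k + 29)/(4*k**3 + 9*k**2 + 11*k + 5).
A = 1, B = 1, C = k**3 + 9*k**2/4 + 11*k/4 + 5/4.
Need (1)·f(k+1) − (1)·f(k) = k**3 + 9*k**2/4 + 11*k/4 + 5/4.
Bound: deg f ≤ 4.
Match coefficients ⇒ f(k) = k*(k**3 + k**2 + 2*k + 1)/4.
Get s_k = R·t_k = 2*k*(k**3 + k**2 + 2*k + 1) with R(k) = B(k−1)f(k)/C(k) = k*(k**3 + k**2 + 2*k + 1)/(4*k**3 + 9*k**2 + 11*k + 5).
Check: Δs_k = 8*k**3 + 18*k**2 + 22*k + 10. ✓

Yes. s_k = 2 k \left(k^{3} + k^{2} + 2 k + 1\right).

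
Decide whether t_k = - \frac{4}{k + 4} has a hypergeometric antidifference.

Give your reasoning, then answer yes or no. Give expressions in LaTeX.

r(k) = (k + 4)/(k + 5) after simplifying.
So A=k + 4 and B=k + 5, with C=1.
f must satisfy (k + 4)·f(k+1) − (k + 4)·f(k) = 1.
Degrees (1,1,0) ⇒ d ≤ 0.
Put f(k) = c0: A·f(k+1) − B(k−1)·f(k) − C = -1; need -1 = 0 — inconsistent ⇒ no f, not summable.

No — t_k has no hypergeometric antidifference.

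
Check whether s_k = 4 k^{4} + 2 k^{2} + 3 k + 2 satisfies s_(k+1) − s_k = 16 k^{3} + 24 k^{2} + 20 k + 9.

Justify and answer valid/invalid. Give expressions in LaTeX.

s_(k+1) = 3*k + 4*(k + 1)**4 + 2*(k + 1)**2 + 5
s_(k+1) − s_k = 16*k**3 + 24*k**2 + 20*k + 9
(s_(k+1) − s_k) − t_k = 0

Valid: the claim telescopes to t_k.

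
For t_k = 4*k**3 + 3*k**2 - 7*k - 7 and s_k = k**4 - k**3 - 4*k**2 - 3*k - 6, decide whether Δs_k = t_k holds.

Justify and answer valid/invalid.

Valid: the claim telescopes to t_k.

s_(k+1) = k**4 + 3*k**3 - k**2 - 10*k - 13
s_(k+1) − s_k = 4*k**3 + 3*k**2 - 7*k - 7
(s_(k+1) − s_k) − t_k = 0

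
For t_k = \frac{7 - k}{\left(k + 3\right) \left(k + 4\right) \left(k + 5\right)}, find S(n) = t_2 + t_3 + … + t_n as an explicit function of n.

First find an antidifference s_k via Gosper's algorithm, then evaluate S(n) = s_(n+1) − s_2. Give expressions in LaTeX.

S(n) = \frac{n - 1}{n^{2} + 9 n + 20}

Compute t_(k+1)/t_k: get (k - 6)*(k + 3)/((k - 7)*(k + 6)).
Gosper form: A/B · C(k+1)/C(k) with A=k + 3, B=k + 6, C=k - 7.
f must satisfy (k + 3)·f(k+1) − (k + 5)·f(k) = k - 7.
Bound: deg f ≤ 2.
Match coefficients ⇒ f(k) = -k*(k + 13)/6.
So s_k = (B(k−1)f/C)·t_k = (-k*(k + 5)*(k + 13)/(6*(k - 7)))·t_k = k*(k + 13)/(6*(k + 3)*(k + 4)).
s_(k+1) − s_k = (7 - k)/(k**3 + 12*k**2 + 47*k + 60) = t_k.
Evaluate: s_(n+1) = (n**2 + 15*n + 14)/(6*(n**2 + 9*n + 20)); subtract s_(2) = 1/6 ⇒ S(n) = (n - 1)/(n**2 + 9*n + 20).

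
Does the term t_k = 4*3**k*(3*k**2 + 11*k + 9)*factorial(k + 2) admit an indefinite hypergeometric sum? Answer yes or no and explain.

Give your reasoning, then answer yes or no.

Yes. s_k = 4*3**k*k*factorial(k + 2).

The ratio is 3*(3*k**3 + 26*k**2 + 74*k + 69)/(3*k**2 + 11*k + 9).
A = 3*k + 9, B = 1, C = k**2 + 11*k/3 + 3.
Set up (3*k + 9)·f(k+1) − (1)·f(k) − (k**2 + 11*k/3 + 3) = 0.
d = 1 from the (1,0,2) case.
Solving with deg f ≤ 1: f(k) = k/3.
So s_k = (B(k−1)f/C)·t_k = (k/(3*k**2 + 11*k + 9))·t_k = 4*3**k*k*factorial(k + 2).
s_(k+1) − s_k = 4*3**k*(3*k**2 + 11*k + 9)*factorial(k + 2) = t_k.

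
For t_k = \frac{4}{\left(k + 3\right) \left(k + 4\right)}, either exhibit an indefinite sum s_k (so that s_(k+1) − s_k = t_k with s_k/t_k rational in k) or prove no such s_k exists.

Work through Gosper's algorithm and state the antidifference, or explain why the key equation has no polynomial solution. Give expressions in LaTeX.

s_k = \frac{4 k}{3 \left(k + 3\right)}

r(k) = (k + 3)/(k + 5) after simplifying.
A = k + 3, B = k + 5, C = 1.
Set up (k + 3)·f(k+1) − (k + 4)·f(k) − (1) = 0.
deg f ≤ 1 (via 1,1,0).
Solve for f: f(k) = k/3 (degree 1 ≤ 1).
Certificate R = B(k−1)f/C = k*(k + 4)/3 gives s_k = 4*k/(3*(k + 3)).
Check: Δs_k = 4/(k**2 + 7*k + 12). ✓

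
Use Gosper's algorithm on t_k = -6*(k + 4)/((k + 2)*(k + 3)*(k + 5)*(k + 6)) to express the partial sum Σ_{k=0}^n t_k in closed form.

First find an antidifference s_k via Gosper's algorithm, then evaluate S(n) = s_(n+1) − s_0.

Ratio r(k) = (k + 2)*(k + 5)**2/((k + 4)**2*(k + 7)).
Gosper form: A/B · C(k+1)/C(k) with A=k + 2, B=k + 7, C=k**2 + 8*k + 16.
f must satisfy (k + 2)·f(k+1) − (k + 6)·f(k) = k**2 + 8*k + 16.
deg f ≤ 4 (via 1,1,2).
Solving with deg f ≤ 4: f(k) = k*(k + 3)*(k + 4)*(k + 7)/20.
R(k) = B(k−1)·f(k)/C(k) = k*(k + 3)*(k + 6)*(k + 7)/(20*(k + 4)); s_k = R·t_k = 3*k*(-k - 7)/(10*(k**2 + 7*k + 10)).
Check: Δs_k = 6*(-k - 4)/(k**4 + 16*k**3 + 91*k**2 + 216*k + 180). ✓
s_(n+1) = 3*(-n**2 - 9*n - 8)/(10*(n**2 + 9*n + 18)) and s_(0) = 0, so S(n) = 3*(-n**2 - 9*n - 8)/(10*(n**2 + 9*n + 18)).

S(n) = 3*(-n**2 - 9*n - 8)/(10*(n**2 + 9*n + 18))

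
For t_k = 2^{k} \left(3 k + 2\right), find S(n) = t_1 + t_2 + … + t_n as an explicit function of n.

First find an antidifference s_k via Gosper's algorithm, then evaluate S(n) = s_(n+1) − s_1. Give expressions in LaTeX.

S(n) = 6 \cdot 2^{n} n - 2 \cdot 2^{n} + 2

Step 1: r(k) = 2*(3*k + 5)/(3*k + 2).
Gosper form: A/B · C(k+1)/C(k) with A=2, B=1, C=k + 2/3.
Solve (2)·f(k+1) − (1)·f(k) = k + 2/3.
Bound: deg f ≤ 1.
A polynomial solution: f(k) = (3*k - 4)/3.
R(k) = B(k−1)·f(k)/C(k) = (3*k - 4)/(3*k + 2); s_k = R·t_k = 2**k*(3*k - 4).
s_(k+1) − s_k = 2**k*(3*k + 2) = t_k.
Telescope: S(n) = s_(n+1) − s_(1) = 2**(n + 1)*(3*n - 1) − (-2) = 6*2**n*n - 2*2**n + 2.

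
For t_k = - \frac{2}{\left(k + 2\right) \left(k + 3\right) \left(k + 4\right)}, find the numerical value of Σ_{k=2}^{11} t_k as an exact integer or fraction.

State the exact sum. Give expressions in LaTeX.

Σ = -19/420

Compute t_(k+1)/t_k: get (k + 2)/(k + 5).
Take A(k)=k + 2, B(k)=k + 5, C(k)=1.
Set up (k + 2)·f(k+1) − (k + 4)·f(k) − (1) = 0.
From deg A=1, deg B=1, deg C=0: d=2.
Solving with deg f ≤ 2: f(k) = k*(k + 5)/12.
R(k) = B(k−1)·f(k)/C(k) = k*(k + 4)*(k + 5)/12; s_k = R·t_k = k*(-k - 5)/(6*(k + 2)*(k + 3)).
s_(k+1) − s_k = -2/(k**3 + 9*k**2 + 26*k + 24) = t_k.
Σ_(k=2)^(11) t_k = s_(12) − s_(2) = -17/105 − (-7/60) = -19/420.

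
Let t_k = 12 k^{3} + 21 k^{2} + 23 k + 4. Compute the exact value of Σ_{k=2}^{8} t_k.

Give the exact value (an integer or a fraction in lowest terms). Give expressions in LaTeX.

Σ = 20636

Step 1: r(k) = (12*k**3 + 57*k**2 + 101*k + 60)/(12*k**3 + 21*k**2 + 23*k + 4).
Take A(k)=1, B(k)=1, C(k)=k**3 + 7*k**2/4 + 23*k/12 + 1/3.
Need (1)·f(k+1) − (1)·f(k) = k**3 + 7*k**2/4 + 23*k/12 + 1/3.
deg f ≤ 4 (via 0,0,3).
A polynomial solution: f(k) = k*(3*k - 2)*(k**2 + k + 2)/12.
Get s_k = R·t_k = k*(3*k**3 + k**2 + 4*k - 4) with R(k) = B(k−1)f(k)/C(k) = k*(3*k - 2)*(k**2 + k + 2)/(12*k**3 + 21*k**2 + 23*k + 4).
Check: Δs_k = 12*k**3 + 21*k**2 + 23*k + 4. ✓
Σ_(k=2)^(8) t_k = s_(9) − s_(2) = 20700 − (64) = 20636.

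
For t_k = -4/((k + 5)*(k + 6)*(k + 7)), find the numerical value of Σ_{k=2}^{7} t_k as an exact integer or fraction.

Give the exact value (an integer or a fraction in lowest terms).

Σ = -9/364

r(k) = (k + 5)/(k + 8) after simplifying.
Gosper form: A/B · C(k+1)/C(k) with A=k + 5, B=k + 8, C=1.
Key eq: (k + 5)·f(k+1) = (k + 7)·f(k) + (1).
d = 2 from the (1,1,0) case.
Match coefficients ⇒ f(k) = k*(k + 11)/60.
R(k) = B(k−1)·f(k)/C(k) = k*(k + 7)*(k + 11)/60; s_k = R·t_k = k*(-k - 11)/(15*(k + 5)*(k + 6)).
s_(k+1) − s_k = -4/(k**3 + 18*k**2 + 107*k + 210) = t_k.
Σ_(k=2)^(7) t_k = s_(8) − s_(2) = -76/1365 − (-13/420) = -9/364.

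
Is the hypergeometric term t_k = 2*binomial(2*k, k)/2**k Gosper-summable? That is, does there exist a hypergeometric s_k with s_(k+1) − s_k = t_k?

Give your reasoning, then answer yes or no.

Compute t_(k+1)/t_k: get (2*k + 1)/(k + 1).
A = 2*k + 1, B = k + 1, C = 1.
Solve (2*k + 1)·f(k+1) − (k)·f(k) = 1.
From deg A=1, deg B=1, deg C=0: d=-1.
Negative degree bound (-1): no f exists, t_k not Gosper-summable.

No — t_k has no hypergeometric antidifference.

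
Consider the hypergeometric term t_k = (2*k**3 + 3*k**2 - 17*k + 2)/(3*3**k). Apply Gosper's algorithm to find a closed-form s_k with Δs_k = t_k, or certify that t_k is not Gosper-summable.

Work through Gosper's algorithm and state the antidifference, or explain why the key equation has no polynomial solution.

Ratio r(k) = (2*k**3 + 9*k**2 - 5*k - 10)/(3*(2*k**3 + 3*k**2 - 17*k + 2)).
Normal form (A,B,C) = (1/3, 1, k**3 + 3*k**2/2 - 17*k/2 + 1).
Solve (1/3)·f(k+1) − (1)·f(k) = k**3 + 3*k**2/2 - 17*k/2 + 1.
From deg A=0, deg B=0, deg C=3: d=3.
Solving with deg f ≤ 3: f(k) = -3*(k**3 + 3*k**2 - 4*k + 1)/2.
Get s_k = R·t_k = (-k**3 - 3*k**2 + 4*k - 1)/3**k with R(k) = B(k−1)f(k)/C(k) = -3*(k**3 + 3*k**2 - 4*k + 1)/(2*k**3 + 3*k**2 - 17*k + 2).
Δs = (2*k**3 + 3*k**2 - 17*k + 2)/(3*3**k), as required.

s_k = (-k**3 - 3*k**2 + 4*k - 1)/3**k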